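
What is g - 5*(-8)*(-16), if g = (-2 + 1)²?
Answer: -639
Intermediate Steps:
g = 1 (g = (-1)² = 1)
g - 5*(-8)*(-16) = 1 - 5*(-8)*(-16) = 1 + 40*(-16) = 1 - 640 = -639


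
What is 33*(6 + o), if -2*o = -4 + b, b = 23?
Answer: -231/2 ≈ -115.50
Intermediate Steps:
o = -19/2 (o = -(-4 + 23)/2 = -½*19 = -19/2 ≈ -9.5000)
33*(6 + o) = 33*(6 - 19/2) = 33*(-7/2) = -231/2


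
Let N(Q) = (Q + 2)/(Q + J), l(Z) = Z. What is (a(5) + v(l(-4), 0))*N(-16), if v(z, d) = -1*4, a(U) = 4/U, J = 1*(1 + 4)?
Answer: -224/55 ≈ -4.0727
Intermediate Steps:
J = 5 (J = 1*5 = 5)
N(Q) = (2 + Q)/(5 + Q) (N(Q) = (Q + 2)/(Q + 5) = (2 + Q)/(5 + Q))
v(z, d) = -4
(a(5) + v(l(-4), 0))*N(-16) = (4/5 - 4)*((2 - 16)/(5 - 16)) = (4*(1/5) - 4)*(-14/(-11)) = (4/5 - 4)*(-1/11*(-14)) = -16/5*14/11 = -224/55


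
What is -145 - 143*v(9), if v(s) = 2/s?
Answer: -1591/9 ≈ -176.78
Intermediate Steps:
-145 - 143*v(9) = -145 - 286/9 = -1591/9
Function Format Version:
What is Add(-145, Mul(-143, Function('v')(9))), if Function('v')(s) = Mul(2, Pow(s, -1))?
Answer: Rational(-1591, 9) ≈ -176.78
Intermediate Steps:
Add(-145, Mul(-143, Function('v')(9))) = Add(-145, Mul(-143, Mul(2, Pow(9, -1)))) = Add(-145, Mul(-143, Mul(2, Rational(1, 9)))) = Add(-145, Mul(-143, Rational(2, 9))) = Add(-145, Rational(-286, 9)) = Rational(-1591, 9)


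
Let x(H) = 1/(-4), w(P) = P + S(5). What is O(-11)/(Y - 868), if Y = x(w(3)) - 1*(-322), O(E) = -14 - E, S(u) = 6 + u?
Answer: 12/2185 ≈ 0.0054920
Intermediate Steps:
w(P) = 11 + P (w(P) = P + (6 + 5) = P + 11 = 11 + P)
x(H) = -¼
Y = 1287/4 (Y = -¼ - 1*(-322) = -¼ + 322 = 1287/4 ≈ 321.75)
O(-11)/(Y - 868) = (-14 - 1*(-11))/(1287/4 - 868) = (-14 + 11)/(-2185/4) = -4/2185*(-3) = 12/2185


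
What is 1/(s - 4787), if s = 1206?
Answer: -1/3581 ≈ -0.00027925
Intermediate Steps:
1/(s - 4787) = 1/(1206 - 4787) = 1/(-3581) = -1/3581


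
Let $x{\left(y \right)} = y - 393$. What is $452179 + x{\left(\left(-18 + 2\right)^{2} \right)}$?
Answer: $452042$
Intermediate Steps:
$x{\left(y \right)} = -393 + y$
$452179 + x{\left(\left(-18 + 2\right)^{2} \right)} = 452179 - \left(393 - \left(-18 + 2\right)^{2}\right) = 452179 - \left(393 - \left(-16\right)^{2}\right) = 452179 + \left(-393 + 256\right) = 452179 - 137 = 452042$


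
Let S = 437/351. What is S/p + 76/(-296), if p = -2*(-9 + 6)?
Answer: -1919/38961 ≈ -0.049254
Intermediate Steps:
S = 437/351 (S = 437*(1/351) = 437/351 ≈ 1.2450)
p = 6 (p = -2*(-3) = 6)
S/p + 76/(-296) = (437/351)/6 + 76/(-296) = (437/351)*(⅙) + 76*(-1/296) = 437/2106 - 19/74 = -1919/38961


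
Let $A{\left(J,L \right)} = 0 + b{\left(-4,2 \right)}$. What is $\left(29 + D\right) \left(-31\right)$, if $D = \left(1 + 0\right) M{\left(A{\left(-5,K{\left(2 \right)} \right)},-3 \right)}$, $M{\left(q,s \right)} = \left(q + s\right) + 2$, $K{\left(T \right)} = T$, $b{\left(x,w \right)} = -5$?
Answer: $-713$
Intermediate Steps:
$A{\left(J,L \right)} = -5$ ($A{\left(J,L \right)} = 0 - 5 = -5$)
$M{\left(q,s \right)} = 2 + q + s$
$D = -6$ ($D = \left(1 + 0\right) \left(2 - 5 - 3\right) = 1 \left(-6\right) = -6$)
$\left(29 + D\right) \left(-31\right) = \left(29 - 6\right) \left(-31\right) = 23 \left(-31\right) = -713$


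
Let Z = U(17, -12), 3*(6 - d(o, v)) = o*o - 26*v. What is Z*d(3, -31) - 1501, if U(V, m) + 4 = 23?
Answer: -19646/3 ≈ -6548.7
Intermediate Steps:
U(V, m) = 19 (U(V, m) = -4 + 23 = 19)
d(o, v) = 6 - o**2/3 + 26*v/3 (d(o, v) = 6 - (o*o - 26*v)/3 = 6 - (o**2 - 26*v)/3 = 6 + (-o**2/3 + 26*v/3) = 6 - o**2/3 + 26*v/3)
Z = 19
Z*d(3, -31) - 1501 = 19*(6 - 1/3*3**2 + (26/3)*(-31)) - 1501 = 19*(6 - 1/3*9 - 806/3) - 1501 = 19*(6 - 3 - 806/3) - 1501 = 19*(-797/3) - 1501 = -15143/3 - 1501 = -19646/3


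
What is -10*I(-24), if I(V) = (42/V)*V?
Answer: -420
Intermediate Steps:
I(V) = 42
-10*I(-24) = -10*42 = -420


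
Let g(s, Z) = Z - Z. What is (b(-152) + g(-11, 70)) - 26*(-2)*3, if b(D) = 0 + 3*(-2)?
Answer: 150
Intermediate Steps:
g(s, Z) = 0
b(D) = -6 (b(D) = 0 - 6 = -6)
(b(-152) + g(-11, 70)) - 26*(-2)*3 = (-6 + 0) - 26*(-2)*3 = -6 + 52*3 = -6 + 156 = 150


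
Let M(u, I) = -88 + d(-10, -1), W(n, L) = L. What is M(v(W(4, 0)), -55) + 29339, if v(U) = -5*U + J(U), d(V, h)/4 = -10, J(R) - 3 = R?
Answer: 29211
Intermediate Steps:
J(R) = 3 + R
d(V, h) = -40 (d(V, h) = 4*(-10) = -40)
v(U) = 3 - 4*U (v(U) = -5*U + (3 + U) = 3 - 4*U)
M(u, I) = -128 (M(u, I) = -88 - 40 = -128)
M(v(W(4, 0)), -55) + 29339 = -128 + 29339 = 29211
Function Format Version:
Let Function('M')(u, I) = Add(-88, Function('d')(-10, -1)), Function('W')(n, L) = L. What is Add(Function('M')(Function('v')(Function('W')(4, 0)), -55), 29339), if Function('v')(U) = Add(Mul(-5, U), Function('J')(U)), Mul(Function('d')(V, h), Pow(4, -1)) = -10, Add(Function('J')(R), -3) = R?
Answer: 29211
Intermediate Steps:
Function('J')(R) = Add(3, R)
Function('d')(V, h) = -40 (Function('d')(V, h) = Mul(4, -10) = -40)
Function('v')(U) = Add(3, Mul(-4, U)) (Function('v')(U) = Add(Mul(-5, U), Add(3, U)) = Add(3, Mul(-4, U)))
Function('M')(u, I) = -128 (Function('M')(u, I) = Add(-88, -40) = -128)
Add(Function('M')(Function('v')(Function('W')(4, 0)), -55), 29339) = Add(-128, 29339) = 29211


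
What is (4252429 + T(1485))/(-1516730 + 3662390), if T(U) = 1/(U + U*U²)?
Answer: 13925686986021691/7026522850452600 ≈ 1.9819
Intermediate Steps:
T(U) = 1/(U + U³)
(4252429 + T(1485))/(-1516730 + 3662390) = (4252429 + 1/(1485 + 1485³))/(-1516730 + 3662390) = (4252429 + 1/(1485 + 3274759125))/2145660 = (4252429 + 1/3274760610)*(1/2145660) = (13925686986021691/3274760610)*(1/2145660) = 13925686986021691/7026522850452600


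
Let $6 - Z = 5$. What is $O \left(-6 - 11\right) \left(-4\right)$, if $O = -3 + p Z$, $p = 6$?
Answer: $204$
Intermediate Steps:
$Z = 1$ ($Z = 6 - 5 = 1$)
$O = 3$ ($O = -3 + 6 \cdot 1 = -3 + 6 = 3$)
$O \left(-6 - 11\right) \left(-4\right) = 3 \left(-6 - 11\right) \left(-4\right) = 3 \left(-17\right) \left(-4\right) = \left(-51\right) \left(-4\right) = 204$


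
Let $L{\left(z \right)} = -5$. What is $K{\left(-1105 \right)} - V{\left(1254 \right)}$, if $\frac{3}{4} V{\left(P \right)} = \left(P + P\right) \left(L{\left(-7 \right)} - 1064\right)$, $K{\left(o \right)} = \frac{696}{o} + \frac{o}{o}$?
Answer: $\frac{3950083689}{1105} \approx 3.5747 \cdot 10^{6}$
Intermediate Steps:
$K{\left(o \right)} = 1 + \frac{696}{o}$ ($K{\left(o \right)} = \frac{696}{o} + 1 = 1 + \frac{696}{o}$)
$V{\left(P \right)} = - \frac{8552 P}{3}$ ($V{\left(P \right)} = \frac{4 \left(P + P\right) \left(-5 - 1064\right)}{3} = \frac{4 \cdot 2 P \left(-1069\right)}{3} = \frac{4 \left(- 2138 P\right)}{3} = - \frac{8552 P}{3}$)
$K{\left(-1105 \right)} - V{\left(1254 \right)} = \frac{696 - 1105}{-1105} - \left(- \frac{8552}{3}\right) 1254 = \left(- \frac{1}{1105}\right) \left(-409\right) - -3574736 = \frac{409}{1105} + 3574736 = \frac{3950083689}{1105}$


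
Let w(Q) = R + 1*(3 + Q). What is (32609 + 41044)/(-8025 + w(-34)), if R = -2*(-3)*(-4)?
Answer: -73653/8080 ≈ -9.1155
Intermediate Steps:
R = -24 (R = 6*(-4) = -24)
w(Q) = -21 + Q (w(Q) = -24 + 1*(3 + Q) = -24 + (3 + Q) = -21 + Q)
(32609 + 41044)/(-8025 + w(-34)) = (32609 + 41044)/(-8025 + (-21 - 34)) = 73653/(-8025 - 55) = 73653/(-8080) = 73653*(-1/8080) = -73653/8080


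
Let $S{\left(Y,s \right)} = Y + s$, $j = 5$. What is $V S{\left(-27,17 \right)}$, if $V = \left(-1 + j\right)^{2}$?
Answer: $-160$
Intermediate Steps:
$V = 16$ ($V = \left(-1 + 5\right)^{2} = 4^{2} = 16$)
$V S{\left(-27,17 \right)} = 16 \left(-27 + 17\right) = 16 \left(-10\right) = -160$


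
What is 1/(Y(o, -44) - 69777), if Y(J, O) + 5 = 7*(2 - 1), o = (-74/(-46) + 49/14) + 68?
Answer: -1/69775 ≈ -1.4332e-5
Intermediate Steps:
o = 3363/46 (o = (-74*(-1/46) + 49*(1/14)) + 68 = (37/23 + 7/2) + 68 = 235/46 + 68 = 3363/46 ≈ 73.109)
Y(J, O) = 2 (Y(J, O) = -5 + 7*(2 - 1) = -5 + 7*1 = -5 + 7 = 2)
1/(Y(o, -44) - 69777) = 1/(2 - 69777) = 1/(-69775) = -1/69775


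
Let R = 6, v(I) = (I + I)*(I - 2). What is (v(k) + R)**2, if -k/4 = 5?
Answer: 784996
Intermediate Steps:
k = -20 (k = -4*5 = -20)
v(I) = 2*I*(-2 + I) (v(I) = (2*I)*(-2 + I) = 2*I*(-2 + I))
(v(k) + R)**2 = (2*(-20)*(-2 - 20) + 6)**2 = (2*(-20)*(-22) + 6)**2 = (880 + 6)**2 = 886**2 = 784996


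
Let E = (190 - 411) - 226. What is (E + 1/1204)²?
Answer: 289645246969/1449616 ≈ 1.9981e+5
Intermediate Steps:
E = -447 (E = -221 - 226 = -447)
(E + 1/1204)² = (-447 + 1/1204)² = (-538187/1204)² = 289645246969/1449616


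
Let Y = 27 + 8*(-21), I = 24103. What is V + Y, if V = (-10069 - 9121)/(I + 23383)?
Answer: -3357358/23743 ≈ -141.40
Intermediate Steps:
V = -9595/23743 (V = (-10069 - 9121)/(24103 + 23383) = -19190/47486 = -19190*1/47486 = -9595/23743 ≈ -0.40412)
Y = -141 (Y = 27 - 168 = -141)
V + Y = -9595/23743 - 141 = -3357358/23743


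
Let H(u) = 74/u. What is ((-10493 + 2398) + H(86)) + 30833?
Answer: 977771/43 ≈ 22739.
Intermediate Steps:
((-10493 + 2398) + H(86)) + 30833 = ((-10493 + 2398) + 74/86) + 30833 = (-8095 + 74*(1/86)) + 30833 = (-8095 + 37/43) + 30833 = -348048/43 + 30833 = 977771/43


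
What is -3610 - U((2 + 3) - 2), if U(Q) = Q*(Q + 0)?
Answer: -3619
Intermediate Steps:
U(Q) = Q**2 (U(Q) = Q*Q = Q**2)
-3610 - U((2 + 3) - 2) = -3610 - ((2 + 3) - 2)**2 = -3610 - (5 - 2)**2 = -3610 - 1*3**2 = -3610 - 1*9 = -3610 - 9 = -3619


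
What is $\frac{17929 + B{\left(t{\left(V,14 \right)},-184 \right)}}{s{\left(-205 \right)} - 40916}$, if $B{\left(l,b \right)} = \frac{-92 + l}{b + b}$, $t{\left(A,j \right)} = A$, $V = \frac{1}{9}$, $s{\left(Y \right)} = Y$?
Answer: $- \frac{59381675}{136192752} \approx -0.43601$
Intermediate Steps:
$V = \frac{1}{9} \approx 0.11111$
$B{\left(l,b \right)} = \frac{-92 + l}{2 b}$
$\frac{17929 + B{\left(t{\left(V,14 \right)},-184 \right)}}{s{\left(-205 \right)} - 40916} = \frac{17929 + \frac{-92 + \frac{1}{9}}{2 \left(-184\right)}}{-205 - 40916} = \frac{17929 + \frac{1}{2} \left(- \frac{1}{184}\right) \left(- \frac{827}{9}\right)}{-41121} = \left(17929 + \frac{827}{3312}\right) \left(- \frac{1}{41121}\right) = \frac{59381675}{3312} \left(- \frac{1}{41121}\right) = - \frac{59381675}{136192752}$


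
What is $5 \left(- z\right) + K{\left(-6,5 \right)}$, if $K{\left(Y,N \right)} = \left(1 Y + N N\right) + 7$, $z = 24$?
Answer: $-94$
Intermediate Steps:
$K{\left(Y,N \right)} = 7 + Y + N^{2}$ ($K{\left(Y,N \right)} = \left(Y + N^{2}\right) + 7 = 7 + Y + N^{2}$)
$5 \left(- z\right) + K{\left(-6,5 \right)} = 5 \left(\left(-1\right) 24\right) + \left(7 - 6 + 5^{2}\right) = 5 \left(-24\right) + \left(7 - 6 + 25\right) = -120 + 26 = -94$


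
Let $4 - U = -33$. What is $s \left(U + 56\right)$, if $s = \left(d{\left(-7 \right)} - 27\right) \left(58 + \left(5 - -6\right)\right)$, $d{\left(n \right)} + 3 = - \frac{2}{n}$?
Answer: $- \frac{1334736}{7} \approx -1.9068 \cdot 10^{5}$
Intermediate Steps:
$d{\left(n \right)} = -3 - \frac{2}{n}$
$U = 37$ ($U = 4 - -33 = 4 + 33 = 37$)
$s = - \frac{14352}{7}$ ($s = \left(\left(-3 - \frac{2}{-7}\right) - 27\right) \left(58 + \left(5 - -6\right)\right) = \left(\left(-3 - - \frac{2}{7}\right) - 27\right) \left(58 + \left(5 + 6\right)\right) = \left(\left(-3 + \frac{2}{7}\right) - 27\right) \left(58 + 11\right) = \left(- \frac{19}{7} - 27\right) 69 = \left(- \frac{208}{7}\right) 69 = - \frac{14352}{7} \approx -2050.3$)
$s \left(U + 56\right) = - \frac{14352 \left(37 + 56\right)}{7} = \left(- \frac{14352}{7}\right) 93 = - \frac{1334736}{7}$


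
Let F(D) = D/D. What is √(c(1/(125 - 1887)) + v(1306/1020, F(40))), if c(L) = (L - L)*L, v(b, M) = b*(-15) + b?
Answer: I*√1165605/255 ≈ 4.2338*I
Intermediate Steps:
F(D) = 1
v(b, M) = -14*b (v(b, M) = -15*b + b = -14*b)
c(L) = 0 (c(L) = 0*L = 0)
√(c(1/(125 - 1887)) + v(1306/1020, F(40))) = √(0 - 18284/1020) = √(0 - 14*653/510) = √(0 - 4571/255) = √(-4571/255) = I*√1165605/255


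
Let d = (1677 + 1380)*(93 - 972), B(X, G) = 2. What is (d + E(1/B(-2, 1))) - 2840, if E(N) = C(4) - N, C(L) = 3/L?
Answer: -10759771/4 ≈ -2.6899e+6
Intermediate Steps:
E(N) = ¾ - N (E(N) = 3/4 - N = 3*(¼) - N = ¾ - N)
d = -2687103 (d = 3057*(-879) = -2687103)
(d + E(1/B(-2, 1))) - 2840 = (-2687103 + (¾ - 1/2)) - 2840 = (-2687103 + (¾ - 1*½)) - 2840 = (-2687103 + (¾ - ½)) - 2840 = (-2687103 + ¼) - 2840 = -10748411/4 - 2840 = -10759771/4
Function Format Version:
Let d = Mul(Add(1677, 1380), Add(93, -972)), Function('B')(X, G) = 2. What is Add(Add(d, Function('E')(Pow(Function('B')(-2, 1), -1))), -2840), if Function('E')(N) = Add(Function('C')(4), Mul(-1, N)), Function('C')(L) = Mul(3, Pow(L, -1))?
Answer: Rational(-10759771, 4) ≈ -2.6899e+6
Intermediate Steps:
Function('E')(N) = Add(Rational(3, 4), Mul(-1, N)) (Function('E')(N) = Add(Mul(3, Pow(4, -1)), Mul(-1, N)) = Add(Mul(3, Rational(1, 4)), Mul(-1, N)) = Add(Rational(3, 4), Mul(-1, N)))
d = -2687103 (d = Mul(3057, -879) = -2687103)
Add(Add(d, Function('E')(Pow(Function('B')(-2, 1), -1))), -2840) = Add(Add(-2687103, Add(Rational(3, 4), Mul(-1, Pow(2, -1)))), -2840) = Add(Add(-2687103, Add(Rational(3, 4), Mul(-1, Rational(1, 2)))), -2840) = Add(Add(-2687103, Add(Rational(3, 4), Rational(-1, 2))), -2840) = Add(Add(-2687103, Rational(1, 4)), -2840) = Add(Rational(-10748411, 4), -2840) = Rational(-10759771, 4)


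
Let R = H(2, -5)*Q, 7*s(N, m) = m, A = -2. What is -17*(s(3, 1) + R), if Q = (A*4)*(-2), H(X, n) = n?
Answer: 9503/7 ≈ 1357.6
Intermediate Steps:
s(N, m) = m/7
Q = 16 (Q = -2*4*(-2) = -8*(-2) = 16)
R = -80 (R = -5*16 = -80)
-17*(s(3, 1) + R) = -17*((⅐)*1 - 80) = -17*(⅐ - 80) = -17*(-559/7) = 9503/7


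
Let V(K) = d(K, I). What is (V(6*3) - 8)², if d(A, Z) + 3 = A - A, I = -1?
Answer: 121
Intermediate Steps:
d(A, Z) = -3 (d(A, Z) = -3 + (A - A) = -3 + 0 = -3)
V(K) = -3
(V(6*3) - 8)² = (-3 - 8)² = (-11)² = 121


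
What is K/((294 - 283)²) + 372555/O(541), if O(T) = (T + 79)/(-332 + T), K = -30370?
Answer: 1880542799/15004 ≈ 1.2534e+5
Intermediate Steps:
O(T) = (79 + T)/(-332 + T)
K/((294 - 283)²) + 372555/O(541) = -30370/(294 - 283)² + 372555/(((79 + 541)/(-332 + 541))) = -30370/(11²) + 372555/((620/209)) = -30370/121 + 372555/(((1/209)*620)) = -30370*1/121 + 372555/(620/209) = -30370/121 + 372555*(209/620) = -30370/121 + 15572799/124 = 1880542799/15004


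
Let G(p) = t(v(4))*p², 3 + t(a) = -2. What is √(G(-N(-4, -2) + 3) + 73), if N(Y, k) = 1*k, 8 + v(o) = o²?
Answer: 2*I*√13 ≈ 7.2111*I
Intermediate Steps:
v(o) = -8 + o²
N(Y, k) = k
t(a) = -5 (t(a) = -3 - 2 = -5)
G(p) = -5*p²
√(G(-N(-4, -2) + 3) + 73) = √(-5*(-1*(-2) + 3)² + 73) = √(-5*(2 + 3)² + 73) = √(-5*5² + 73) = √(-5*25 + 73) = √(-125 + 73) = √(-52) = 2*I*√13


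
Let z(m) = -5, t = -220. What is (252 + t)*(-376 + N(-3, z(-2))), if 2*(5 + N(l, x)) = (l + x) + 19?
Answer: -12016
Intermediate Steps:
N(l, x) = 9/2 + l/2 + x/2 (N(l, x) = -5 + ((l + x) + 19)/2 = -5 + (19 + l + x)/2 = -5 + (19/2 + l/2 + x/2) = 9/2 + l/2 + x/2)
(252 + t)*(-376 + N(-3, z(-2))) = (252 - 220)*(-376 + (9/2 + (1/2)*(-3) + (1/2)*(-5))) = 32*(-376 + (9/2 - 3/2 - 5/2)) = 32*(-376 + 1/2) = 32*(-751/2) = -12016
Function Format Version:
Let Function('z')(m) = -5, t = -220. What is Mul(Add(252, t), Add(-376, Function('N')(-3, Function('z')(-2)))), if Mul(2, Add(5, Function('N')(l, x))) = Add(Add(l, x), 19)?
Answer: -12016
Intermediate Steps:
Function('N')(l, x) = Add(Rational(9, 2), Mul(Rational(1, 2), l), Mul(Rational(1, 2), x)) (Function('N')(l, x) = Add(-5, Mul(Rational(1, 2), Add(Add(l, x), 19))) = Add(-5, Mul(Rational(1, 2), Add(19, l, x))) = Add(-5, Add(Rational(19, 2), Mul(Rational(1, 2), l), Mul(Rational(1, 2), x))) = Add(Rational(9, 2), Mul(Rational(1, 2), l), Mul(Rational(1, 2), x)))
Mul(Add(252, t), Add(-376, Function('N')(-3, Function('z')(-2)))) = Mul(Add(252, -220), Add(-376, Add(Rational(9, 2), Mul(Rational(1, 2), -3), Mul(Rational(1, 2), -5)))) = Mul(32, Add(-376, Add(Rational(9, 2), Rational(-3, 2), Rational(-5, 2)))) = Mul(32, Add(-376, Rational(1, 2))) = Mul(32, Rational(-751, 2)) = -12016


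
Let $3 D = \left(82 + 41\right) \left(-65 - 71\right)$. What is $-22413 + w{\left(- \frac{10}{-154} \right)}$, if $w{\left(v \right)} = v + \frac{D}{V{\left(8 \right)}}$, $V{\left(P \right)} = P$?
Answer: $- \frac{1779465}{77} \approx -23110.0$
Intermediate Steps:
$D = -5576$ ($D = \frac{\left(82 + 41\right) \left(-65 - 71\right)}{3} = \frac{123 \left(-136\right)}{3} = \frac{1}{3} \left(-16728\right) = -5576$)
$w{\left(v \right)} = -697 + v$ ($w{\left(v \right)} = v - \frac{5576}{8} = v - 697 = -697 + v$)
$-22413 + w{\left(- \frac{10}{-154} \right)} = -22413 - \left(697 + \frac{10}{-154}\right) = -22413 - \frac{53664}{77} = - \frac{1779465}{77}$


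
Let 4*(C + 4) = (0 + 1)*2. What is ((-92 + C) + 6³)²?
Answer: 58081/4 ≈ 14520.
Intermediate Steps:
C = -7/2 (C = -4 + ((0 + 1)*2)/4 = -4 + (1*2)/4 = -4 + (¼)*2 = -4 + ½ = -7/2 ≈ -3.5000)
((-92 + C) + 6³)² = ((-92 - 7/2) + 6³)² = (-191/2 + 216)² = (241/2)² = 58081/4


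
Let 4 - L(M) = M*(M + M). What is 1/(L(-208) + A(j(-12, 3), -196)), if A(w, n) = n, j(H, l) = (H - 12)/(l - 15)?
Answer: -1/86720 ≈ -1.1531e-5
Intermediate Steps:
j(H, l) = (-12 + H)/(-15 + l)
L(M) = 4 - 2*M² (L(M) = 4 - M*(M + M) = 4 - M*2*M = 4 - 2*M²)
1/(L(-208) + A(j(-12, 3), -196)) = 1/((4 - 2*(-208)²) - 196) = 1/((4 - 2*43264) - 196) = 1/((4 - 86528) - 196) = 1/(-86524 - 196) = 1/(-86720) = -1/86720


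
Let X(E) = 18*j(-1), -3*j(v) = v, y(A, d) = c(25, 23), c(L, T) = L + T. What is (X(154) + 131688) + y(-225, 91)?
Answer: 131742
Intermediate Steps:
y(A, d) = 48 (y(A, d) = 25 + 23 = 48)
j(v) = -v/3
X(E) = 6 (X(E) = 18*(-⅓*(-1)) = 18*(⅓) = 6)
(X(154) + 131688) + y(-225, 91) = (6 + 131688) + 48 = 131694 + 48 = 131742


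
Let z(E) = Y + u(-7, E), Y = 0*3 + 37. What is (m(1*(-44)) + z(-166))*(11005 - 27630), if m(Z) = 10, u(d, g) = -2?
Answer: -748125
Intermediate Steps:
Y = 37 (Y = 0 + 37 = 37)
z(E) = 35 (z(E) = 37 - 2 = 35)
(m(1*(-44)) + z(-166))*(11005 - 27630) = (10 + 35)*(11005 - 27630) = 45*(-16625) = -748125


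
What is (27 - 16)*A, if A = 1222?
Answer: 13442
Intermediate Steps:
(27 - 16)*A = (27 - 16)*1222 = 11*1222 = 13442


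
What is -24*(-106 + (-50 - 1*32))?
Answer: 4512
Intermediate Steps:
-24*(-106 + (-50 - 1*32)) = -24*(-106 + (-50 - 32)) = -24*(-106 - 82) = -24*(-188) = 4512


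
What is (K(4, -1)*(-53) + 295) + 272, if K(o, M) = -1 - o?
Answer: 832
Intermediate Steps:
(K(4, -1)*(-53) + 295) + 272 = ((-1 - 1*4)*(-53) + 295) + 272 = ((-1 - 4)*(-53) + 295) + 272 = (-5*(-53) + 295) + 272 = (265 + 295) + 272 = 560 + 272 = 832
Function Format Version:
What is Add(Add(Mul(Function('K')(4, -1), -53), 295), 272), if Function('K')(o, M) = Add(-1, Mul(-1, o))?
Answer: 832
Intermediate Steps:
Add(Add(Mul(Function('K')(4, -1), -53), 295), 272) = Add(Add(Mul(Add(-1, Mul(-1, 4)), -53), 295), 272) = Add(Add(Mul(Add(-1, -4), -53), 295), 272) = Add(Add(Mul(-5, -53), 295), 272) = Add(Add(265, 295), 272) = Add(560, 272) = 832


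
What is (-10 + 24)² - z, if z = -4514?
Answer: 4710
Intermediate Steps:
(-10 + 24)² - z = (-10 + 24)² - 1*(-4514) = 14² + 4514 = 196 + 4514 = 4710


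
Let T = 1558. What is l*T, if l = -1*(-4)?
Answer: 6232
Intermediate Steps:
l = 4
l*T = 4*1558 = 6232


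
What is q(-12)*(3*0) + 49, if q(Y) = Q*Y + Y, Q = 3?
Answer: 49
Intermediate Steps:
q(Y) = 4*Y (q(Y) = 3*Y + Y = 4*Y)
q(-12)*(3*0) + 49 = (4*(-12))*(3*0) + 49 = -48*0 + 49 = 0 + 49 = 49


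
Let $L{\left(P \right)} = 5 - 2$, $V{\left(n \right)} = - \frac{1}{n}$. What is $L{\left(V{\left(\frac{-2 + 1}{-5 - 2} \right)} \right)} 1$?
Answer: $3$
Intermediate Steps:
$L{\left(P \right)} = 3$ ($L{\left(P \right)} = 5 - 2 = 3$)
$L{\left(V{\left(\frac{-2 + 1}{-5 - 2} \right)} \right)} 1 = 3 \cdot 1 = 3$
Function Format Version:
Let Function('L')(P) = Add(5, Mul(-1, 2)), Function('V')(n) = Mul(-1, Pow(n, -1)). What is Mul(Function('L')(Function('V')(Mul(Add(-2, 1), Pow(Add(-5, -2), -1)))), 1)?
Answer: 3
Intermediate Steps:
Function('L')(P) = 3 (Function('L')(P) = Add(5, -2) = 3)
Mul(Function('L')(Function('V')(Mul(Add(-2, 1), Pow(Add(-5, -2), -1)))), 1) = Mul(3, 1) = 3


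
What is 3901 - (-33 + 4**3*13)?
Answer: 3102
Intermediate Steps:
3901 - (-33 + 4**3*13) = 3901 - (-33 + 64*13) = 3901 - (-33 + 832) = 3901 - 1*799 = 3901 - 799 = 3102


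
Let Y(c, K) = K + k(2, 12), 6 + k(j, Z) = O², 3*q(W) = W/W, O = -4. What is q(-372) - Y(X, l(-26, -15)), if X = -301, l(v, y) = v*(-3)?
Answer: -263/3 ≈ -87.667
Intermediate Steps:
l(v, y) = -3*v
q(W) = ⅓ (q(W) = (W/W)/3 = (⅓)*1 = ⅓)
k(j, Z) = 10 (k(j, Z) = -6 + (-4)² = -6 + 16 = 10)
Y(c, K) = 10 + K (Y(c, K) = K + 10 = 10 + K)
q(-372) - Y(X, l(-26, -15)) = ⅓ - (10 - 3*(-26)) = ⅓ - (10 + 78) = ⅓ - 1*88 = ⅓ - 88 = -263/3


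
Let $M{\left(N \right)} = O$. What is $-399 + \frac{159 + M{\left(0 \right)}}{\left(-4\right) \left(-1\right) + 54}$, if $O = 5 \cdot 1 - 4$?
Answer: $- \frac{11491}{29} \approx -396.24$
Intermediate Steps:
$O = 1$ ($O = 5 - 4 = 1$)
$M{\left(N \right)} = 1$
$-399 + \frac{159 + M{\left(0 \right)}}{\left(-4\right) \left(-1\right) + 54} = -399 + \frac{159 + 1}{\left(-4\right) \left(-1\right) + 54} = -399 + \frac{160}{4 + 54} = -399 + \frac{160}{58} = -399 + 160 \cdot \frac{1}{58} = -399 + \frac{80}{29} = - \frac{11491}{29}$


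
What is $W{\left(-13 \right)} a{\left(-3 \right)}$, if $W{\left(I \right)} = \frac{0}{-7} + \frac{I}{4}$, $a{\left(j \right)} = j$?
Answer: $\frac{39}{4} \approx 9.75$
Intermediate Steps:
$W{\left(I \right)} = \frac{I}{4}$ ($W{\left(I \right)} = 0 \left(- \frac{1}{7}\right) + I \frac{1}{4} = 0 + \frac{I}{4} = \frac{I}{4}$)
$W{\left(-13 \right)} a{\left(-3 \right)} = \frac{1}{4} \left(-13\right) \left(-3\right) = \left(- \frac{13}{4}\right) \left(-3\right) = \frac{39}{4}$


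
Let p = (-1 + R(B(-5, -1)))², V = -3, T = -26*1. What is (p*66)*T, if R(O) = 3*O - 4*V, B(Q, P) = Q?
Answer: -27456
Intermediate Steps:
T = -26
R(O) = 12 + 3*O (R(O) = 3*O - 4*(-3) = 3*O + 12 = 12 + 3*O)
p = 16 (p = (-1 + (12 + 3*(-5)))² = (-1 + (12 - 15))² = (-1 - 3)² = (-4)² = 16)
(p*66)*T = (16*66)*(-26) = 1056*(-26) = -27456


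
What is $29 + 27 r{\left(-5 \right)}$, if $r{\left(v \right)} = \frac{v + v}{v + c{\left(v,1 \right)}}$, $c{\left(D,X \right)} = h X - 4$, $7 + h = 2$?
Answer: $\frac{338}{7} \approx 48.286$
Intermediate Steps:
$h = -5$ ($h = -7 + 2 = -5$)
$c{\left(D,X \right)} = -4 - 5 X$ ($c{\left(D,X \right)} = - 5 X - 4 = -4 - 5 X$)
$r{\left(v \right)} = \frac{2 v}{-9 + v}$ ($r{\left(v \right)} = \frac{v + v}{v - 9} = \frac{2 v}{v - 9} = \frac{2 v}{-9 + v}$)
$29 + 27 r{\left(-5 \right)} = 29 + 27 \cdot 2 \left(-5\right) \frac{1}{-9 - 5} = 29 + 27 \cdot 2 \left(-5\right) \frac{1}{-14} = 29 + 27 \cdot 2 \left(-5\right) \left(- \frac{1}{14}\right) = 29 + 27 \cdot \frac{5}{7} = 29 + \frac{135}{7} = \frac{338}{7}$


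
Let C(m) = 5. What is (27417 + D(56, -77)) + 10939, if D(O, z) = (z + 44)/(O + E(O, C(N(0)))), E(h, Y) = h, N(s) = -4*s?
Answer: 4295839/112 ≈ 38356.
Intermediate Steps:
D(O, z) = (44 + z)/(2*O) (D(O, z) = (z + 44)/(O + O) = (44 + z)/((2*O)) = (44 + z)*(1/(2*O)) = (44 + z)/(2*O))
(27417 + D(56, -77)) + 10939 = (27417 + (½)*(44 - 77)/56) + 10939 = (27417 + (½)*(1/56)*(-33)) + 10939 = (27417 - 33/112) + 10939 = 3070671/112 + 10939 = 4295839/112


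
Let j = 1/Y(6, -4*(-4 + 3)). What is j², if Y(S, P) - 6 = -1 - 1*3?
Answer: ¼ ≈ 0.25000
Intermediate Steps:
Y(S, P) = 2 (Y(S, P) = 6 + (-1 - 1*3) = 6 + (-1 - 3) = 6 - 4 = 2)
j = ½ (j = 1/2 = ½ ≈ 0.50000)
j² = (½)² = ¼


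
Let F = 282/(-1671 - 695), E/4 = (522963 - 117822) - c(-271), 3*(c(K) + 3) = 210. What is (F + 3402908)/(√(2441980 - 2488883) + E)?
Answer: 6522728426706808/3105799903455977 - 4025640023*I*√46903/3105799903455977 ≈ 2.1002 - 0.00028071*I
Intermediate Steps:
c(K) = 67 (c(K) = -3 + (⅓)*210 = -3 + 70 = 67)
E = 1620296 (E = 4*((522963 - 117822) - 1*67) = 4*(405141 - 67) = 4*405074 = 1620296)
F = -141/1183 (F = 282/(-2366) = 282*(-1/2366) = -141/1183 ≈ -0.11919)
(F + 3402908)/(√(2441980 - 2488883) + E) = (-141/1183 + 3402908)/(√(2441980 - 2488883) + 1620296) = 4025640023/(1183*(√(-46903) + 1620296)) = 4025640023/(1183*(I*√46903 + 1620296)) = 4025640023/(1183*(1620296 + I*√46903))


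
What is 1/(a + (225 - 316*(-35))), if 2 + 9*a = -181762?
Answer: -1/8911 ≈ -0.00011222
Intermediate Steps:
a = -20196 (a = -2/9 + (1/9)*(-181762) = -2/9 - 181762/9 = -20196)
1/(a + (225 - 316*(-35))) = 1/(-20196 + (225 - 316*(-35))) = 1/(-20196 + (225 + 11060)) = 1/(-20196 + 11285) = 1/(-8911) = -1/8911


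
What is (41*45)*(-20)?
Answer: -36900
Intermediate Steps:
(41*45)*(-20) = 1845*(-20) = -36900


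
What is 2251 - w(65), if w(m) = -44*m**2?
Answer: 188151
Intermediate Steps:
2251 - w(65) = 2251 - (-44)*65**2 = 2251 - (-44)*4225 = 2251 - 1*(-185900) = 2251 + 185900 = 188151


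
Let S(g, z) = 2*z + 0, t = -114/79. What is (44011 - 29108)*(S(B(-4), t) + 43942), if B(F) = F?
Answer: 51731144570/79 ≈ 6.5482e+8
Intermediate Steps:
t = -114/79 (t = -114*1/79 = -114/79 ≈ -1.4430)
S(g, z) = 2*z
(44011 - 29108)*(S(B(-4), t) + 43942) = (44011 - 29108)*(2*(-114/79) + 43942) = 14903*(-228/79 + 43942) = 14903*(3471190/79) = 51731144570/79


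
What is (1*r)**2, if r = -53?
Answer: 2809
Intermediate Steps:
(1*r)**2 = (1*(-53))**2 = (-53)**2 = 2809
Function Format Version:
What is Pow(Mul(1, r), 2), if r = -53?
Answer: 2809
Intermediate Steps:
Pow(Mul(1, r), 2) = Pow(Mul(1, -53), 2) = Pow(-53, 2) = 2809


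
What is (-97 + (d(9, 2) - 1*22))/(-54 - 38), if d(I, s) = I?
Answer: 55/46 ≈ 1.1957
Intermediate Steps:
(-97 + (d(9, 2) - 1*22))/(-54 - 38) = (-97 + (9 - 1*22))/(-54 - 38) = (-97 + (9 - 22))/(-92) = -(-97 - 13)/92 = -1/92*(-110) = 55/46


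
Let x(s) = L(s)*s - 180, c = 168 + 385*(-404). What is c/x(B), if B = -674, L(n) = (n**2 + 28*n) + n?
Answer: 38843/73252050 ≈ 0.00053027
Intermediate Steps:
c = -155372 (c = 168 - 155540 = -155372)
L(n) = n**2 + 29*n
x(s) = -180 + s**2*(29 + s) (x(s) = (s*(29 + s))*s - 180 = s**2*(29 + s) - 180 = -180 + s**2*(29 + s))
c/x(B) = -155372/(-180 + (-674)**2*(29 - 674)) = -155372/(-180 + 454276*(-645)) = -155372/(-180 - 293008020) = -155372/(-293008200) = -155372*(-1/293008200) = 38843/73252050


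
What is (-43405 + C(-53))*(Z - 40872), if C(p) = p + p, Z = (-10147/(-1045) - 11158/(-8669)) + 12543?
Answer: 11162127500874012/9059105 ≈ 1.2321e+9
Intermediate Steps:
Z = 113727978468/9059105 (Z = (-10147*(-1/1045) - 11158*(-1/8669)) + 12543 = (10147/1045 + 11158/8669) + 12543 = 99624453/9059105 + 12543 = 113727978468/9059105 ≈ 12554.)
C(p) = 2*p
(-43405 + C(-53))*(Z - 40872) = (-43405 + 2*(-53))*(113727978468/9059105 - 40872) = (-43405 - 106)*(-256535761092/9059105) = -43511*(-256535761092/9059105) = 11162127500874012/9059105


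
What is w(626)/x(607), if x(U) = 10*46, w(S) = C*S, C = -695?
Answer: -43507/46 ≈ -945.80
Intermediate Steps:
w(S) = -695*S
x(U) = 460
w(626)/x(607) = -695*626/460 = -435070*1/460 = -43507/46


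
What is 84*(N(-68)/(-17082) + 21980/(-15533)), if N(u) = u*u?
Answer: -127796272/902499 ≈ -141.60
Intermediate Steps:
N(u) = u**2
84*(N(-68)/(-17082) + 21980/(-15533)) = 84*((-68)**2/(-17082) + 21980/(-15533)) = 84*(4624*(-1/17082) + 21980*(-1/15533)) = 84*(-2312/8541 - 3140/2219) = 84*(-31949068/18952479) = -127796272/902499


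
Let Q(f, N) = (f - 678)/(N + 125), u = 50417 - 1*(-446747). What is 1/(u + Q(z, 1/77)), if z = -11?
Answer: 9626/4785647611 ≈ 2.0114e-6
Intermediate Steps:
u = 497164 (u = 50417 + 446747 = 497164)
Q(f, N) = (-678 + f)/(125 + N)
1/(u + Q(z, 1/77)) = 1/(497164 + (-678 - 11)/(125 + 1/77)) = 1/(497164 - 689/(125 + 1/77)) = 1/(497164 - 689/(9626/77)) = 1/(497164 + (77/9626)*(-689)) = 1/(497164 - 53053/9626) = 1/(4785647611/9626) = 9626/4785647611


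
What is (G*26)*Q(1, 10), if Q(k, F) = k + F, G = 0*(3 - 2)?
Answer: 0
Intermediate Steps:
G = 0 (G = 0*1 = 0)
Q(k, F) = F + k
(G*26)*Q(1, 10) = (0*26)*(10 + 1) = 0*11 = 0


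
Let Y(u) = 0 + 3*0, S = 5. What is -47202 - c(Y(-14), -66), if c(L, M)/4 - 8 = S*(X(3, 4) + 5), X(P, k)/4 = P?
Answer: -47574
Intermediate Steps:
X(P, k) = 4*P
Y(u) = 0 (Y(u) = 0 + 0 = 0)
c(L, M) = 372 (c(L, M) = 32 + 4*(5*(4*3 + 5)) = 32 + 4*(5*(12 + 5)) = 32 + 4*(5*17) = 32 + 4*85 = 32 + 340 = 372)
-47202 - c(Y(-14), -66) = -47202 - 1*372 = -47202 - 372 = -47574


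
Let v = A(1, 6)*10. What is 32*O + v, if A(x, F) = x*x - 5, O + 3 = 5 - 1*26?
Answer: -808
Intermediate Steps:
O = -24 (O = -3 + (5 - 1*26) = -3 + (5 - 26) = -3 - 21 = -24)
A(x, F) = -5 + x**2 (A(x, F) = x**2 - 5 = -5 + x**2)
v = -40 (v = (-5 + 1**2)*10 = (-5 + 1)*10 = -4*10 = -40)
32*O + v = 32*(-24) - 40 = -768 - 40 = -808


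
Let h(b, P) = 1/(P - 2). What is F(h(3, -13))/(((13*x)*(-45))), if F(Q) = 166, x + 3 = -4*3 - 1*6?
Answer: 166/12285 ≈ 0.013512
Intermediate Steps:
h(b, P) = 1/(-2 + P)
x = -21 (x = -3 + (-4*3 - 1*6) = -3 + (-12 - 6) = -3 - 18 = -21)
F(h(3, -13))/(((13*x)*(-45))) = 166/(((13*(-21))*(-45))) = 166/((-273*(-45))) = 166/12285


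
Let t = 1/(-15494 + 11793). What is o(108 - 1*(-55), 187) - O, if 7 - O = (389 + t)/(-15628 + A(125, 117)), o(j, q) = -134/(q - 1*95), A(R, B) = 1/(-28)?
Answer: -631840629209/74497095910 ≈ -8.4814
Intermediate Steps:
t = -1/3701 (t = 1/(-3701) = -1/3701 ≈ -0.00027020)
A(R, B) = -1/28
o(j, q) = -134/(-95 + q) (o(j, q) = -134/(q - 95) = -134/(-95 + q))
O = 11376825859/1619502085 (O = 7 - (389 - 1/3701)/(-15628 - 1/28) = 7 - 1439688/(3701*(-437585/28)) = 7 - 1439688*(-28)/(3701*437585) = 7 - 1*(-40311264/1619502085) = 7 + 40311264/1619502085 = 11376825859/1619502085 ≈ 7.0249)
o(108 - 1*(-55), 187) - O = -134/(-95 + 187) - 1*11376825859/1619502085 = -134/92 - 11376825859/1619502085 = -134*1/92 - 11376825859/1619502085 = -67/46 - 11376825859/1619502085 = -631840629209/74497095910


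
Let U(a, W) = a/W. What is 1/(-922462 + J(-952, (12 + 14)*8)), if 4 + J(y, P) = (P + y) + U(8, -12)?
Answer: -3/2769632 ≈ -1.0832e-6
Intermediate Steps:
J(y, P) = -14/3 + P + y (J(y, P) = -4 + ((P + y) + 8/(-12)) = -4 + ((P + y) + 8*(-1/12)) = -4 + ((P + y) - ⅔) = -4 + (-⅔ + P + y) = -14/3 + P + y)
1/(-922462 + J(-952, (12 + 14)*8)) = 1/(-922462 + (-14/3 + (12 + 14)*8 - 952)) = 1/(-922462 + (-14/3 + 26*8 - 952)) = 1/(-922462 + (-14/3 + 208 - 952)) = 1/(-922462 - 2246/3) = 1/(-2769632/3) = -3/2769632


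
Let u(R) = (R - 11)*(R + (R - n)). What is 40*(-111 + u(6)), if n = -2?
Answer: -7240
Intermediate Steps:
u(R) = (-11 + R)*(2 + 2*R) (u(R) = (R - 11)*(R + (R - 1*(-2))) = (-11 + R)*(R + (R + 2)) = (-11 + R)*(R + (2 + R)) = (-11 + R)*(2 + 2*R))
40*(-111 + u(6)) = 40*(-111 + (-22 - 20*6 + 2*6²)) = 40*(-111 + (-22 - 120 + 2*36)) = 40*(-111 + (-22 - 120 + 72)) = 40*(-111 - 70) = 40*(-181) = -7240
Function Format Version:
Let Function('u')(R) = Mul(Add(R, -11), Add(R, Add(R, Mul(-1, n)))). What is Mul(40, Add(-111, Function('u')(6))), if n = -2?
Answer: -7240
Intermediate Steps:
Function('u')(R) = Mul(Add(-11, R), Add(2, Mul(2, R))) (Function('u')(R) = Mul(Add(R, -11), Add(R, Add(R, Mul(-1, -2)))) = Mul(Add(-11, R), Add(R, Add(R, 2))) = Mul(Add(-11, R), Add(R, Add(2, R))) = Mul(Add(-11, R), Add(2, Mul(2, R))))
Mul(40, Add(-111, Function('u')(6))) = Mul(40, Add(-111, Add(-22, Mul(-20, 6), Mul(2, Pow(6, 2))))) = Mul(40, Add(-111, Add(-22, -120, Mul(2, 36)))) = Mul(40, Add(-111, Add(-22, -120, 72))) = Mul(40, Add(-111, -70)) = Mul(40, -181) = -7240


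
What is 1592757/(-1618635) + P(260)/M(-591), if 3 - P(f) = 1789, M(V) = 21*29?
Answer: -44377829/11330445 ≈ -3.9167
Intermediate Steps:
M(V) = 609
P(f) = -1786 (P(f) = 3 - 1*1789 = 3 - 1789 = -1786)
1592757/(-1618635) + P(260)/M(-591) = 1592757/(-1618635) - 1786/609 = 1592757*(-1/1618635) - 1786*1/609 = -530919/539545 - 1786/609 = -44377829/11330445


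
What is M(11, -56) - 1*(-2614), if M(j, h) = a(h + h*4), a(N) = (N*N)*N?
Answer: -21949386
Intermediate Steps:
a(N) = N³ (a(N) = N²*N = N³)
M(j, h) = 125*h³ (M(j, h) = (h + h*4)³ = (h + 4*h)³ = (5*h)³ = 125*h³)
M(11, -56) - 1*(-2614) = 125*(-56)³ - 1*(-2614) = 125*(-175616) + 2614 = -21952000 + 2614 = -21949386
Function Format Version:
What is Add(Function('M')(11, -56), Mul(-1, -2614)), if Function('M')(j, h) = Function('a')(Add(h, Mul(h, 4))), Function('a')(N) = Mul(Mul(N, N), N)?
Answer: -21949386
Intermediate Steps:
Function('a')(N) = Pow(N, 3) (Function('a')(N) = Mul(Pow(N, 2), N) = Pow(N, 3))
Function('M')(j, h) = Mul(125, Pow(h, 3)) (Function('M')(j, h) = Pow(Add(h, Mul(h, 4)), 3) = Pow(Add(h, Mul(4, h)), 3) = Pow(Mul(5, h), 3) = Mul(125, Pow(h, 3)))
Add(Function('M')(11, -56), Mul(-1, -2614)) = Add(Mul(125, Pow(-56, 3)), Mul(-1, -2614)) = Add(Mul(125, -175616), 2614) = Add(-21952000, 2614) = -21949386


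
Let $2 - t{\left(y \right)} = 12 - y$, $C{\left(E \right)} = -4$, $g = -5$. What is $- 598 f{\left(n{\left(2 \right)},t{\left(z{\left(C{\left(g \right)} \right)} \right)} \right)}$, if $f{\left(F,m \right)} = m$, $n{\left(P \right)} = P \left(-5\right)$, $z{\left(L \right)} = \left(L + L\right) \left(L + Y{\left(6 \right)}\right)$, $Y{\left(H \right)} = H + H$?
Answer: $44252$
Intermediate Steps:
$Y{\left(H \right)} = 2 H$
$z{\left(L \right)} = 2 L \left(12 + L\right)$ ($z{\left(L \right)} = \left(L + L\right) \left(L + 2 \cdot 6\right) = 2 L \left(L + 12\right) = 2 L \left(12 + L\right)$)
$t{\left(y \right)} = -10 + y$ ($t{\left(y \right)} = 2 - \left(12 - y\right) = 2 + \left(-12 + y\right) = -10 + y$)
$n{\left(P \right)} = - 5 P$
$- 598 f{\left(n{\left(2 \right)},t{\left(z{\left(C{\left(g \right)} \right)} \right)} \right)} = - 598 \left(-10 + 2 \left(-4\right) \left(12 - 4\right)\right) = - 598 \left(-10 + 2 \left(-4\right) 8\right) = - 598 \left(-10 - 64\right) = \left(-598\right) \left(-74\right) = 44252$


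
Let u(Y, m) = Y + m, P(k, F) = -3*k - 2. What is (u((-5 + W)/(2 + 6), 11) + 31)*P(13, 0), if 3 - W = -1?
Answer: -13735/8 ≈ -1716.9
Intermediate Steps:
W = 4 (W = 3 - 1*(-1) = 3 + 1 = 4)
P(k, F) = -2 - 3*k
(u((-5 + W)/(2 + 6), 11) + 31)*P(13, 0) = (((-5 + 4)/(2 + 6) + 11) + 31)*(-2 - 3*13) = ((-1/8 + 11) + 31)*(-2 - 39) = ((-1*1/8 + 11) + 31)*(-41) = ((-1/8 + 11) + 31)*(-41) = (87/8 + 31)*(-41) = (335/8)*(-41) = -13735/8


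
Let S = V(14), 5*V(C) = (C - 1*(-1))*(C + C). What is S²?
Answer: 7056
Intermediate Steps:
V(C) = 2*C*(1 + C)/5 (V(C) = ((C - 1*(-1))*(C + C))/5 = ((C + 1)*(2*C))/5 = ((1 + C)*(2*C))/5 = (2*C*(1 + C))/5 = 2*C*(1 + C)/5)
S = 84 (S = (⅖)*14*(1 + 14) = (⅖)*14*15 = 84)
S² = 84² = 7056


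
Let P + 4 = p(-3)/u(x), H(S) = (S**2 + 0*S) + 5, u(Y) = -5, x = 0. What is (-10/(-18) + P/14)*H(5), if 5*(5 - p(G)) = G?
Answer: 598/105 ≈ 5.6952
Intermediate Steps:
p(G) = 5 - G/5
H(S) = 5 + S**2 (H(S) = (S**2 + 0) + 5 = S**2 + 5 = 5 + S**2)
P = -128/25 (P = -4 + (5 - 1/5*(-3))/(-5) = -4 + (5 + 3/5)*(-1/5) = -4 + (28/5)*(-1/5) = -4 - 28/25 = -128/25 ≈ -5.1200)
(-10/(-18) + P/14)*H(5) = (-10/(-18) - 128/25/14)*(5 + 5**2) = (-10*(-1/18) - 128/25*1/14)*(5 + 25) = (5/9 - 64/175)*30 = (299/1575)*30 = 598/105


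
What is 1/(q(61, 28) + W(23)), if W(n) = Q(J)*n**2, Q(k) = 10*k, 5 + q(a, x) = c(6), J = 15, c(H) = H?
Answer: 1/79351 ≈ 1.2602e-5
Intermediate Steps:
q(a, x) = 1 (q(a, x) = -5 + 6 = 1)
W(n) = 150*n**2 (W(n) = (10*15)*n**2 = 150*n**2)
1/(q(61, 28) + W(23)) = 1/(1 + 150*23**2) = 1/(1 + 150*529) = 1/(1 + 79350) = 1/79351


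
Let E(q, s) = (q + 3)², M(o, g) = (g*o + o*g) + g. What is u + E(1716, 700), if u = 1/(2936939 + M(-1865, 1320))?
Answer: 5866605226700/1985341 ≈ 2.9550e+6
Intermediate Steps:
M(o, g) = g + 2*g*o (M(o, g) = (g*o + g*o) + g = 2*g*o + g = g + 2*g*o)
E(q, s) = (3 + q)²
u = -1/1985341 (u = 1/(2936939 + 1320*(1 + 2*(-1865))) = 1/(2936939 + 1320*(1 - 3730)) = 1/(2936939 + 1320*(-3729)) = 1/(2936939 - 4922280) = 1/(-1985341) = -1/1985341 ≈ -5.0369e-7)
u + E(1716, 700) = -1/1985341 + (3 + 1716)² = -1/1985341 + 1719² = -1/1985341 + 2954961 = 5866605226700/1985341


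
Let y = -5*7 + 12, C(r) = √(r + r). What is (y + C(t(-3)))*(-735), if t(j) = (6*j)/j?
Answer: 16905 - 1470*√3 ≈ 14359.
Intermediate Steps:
t(j) = 6
C(r) = √2*√r (C(r) = √(2*r) = √2*√r)
y = -23 (y = -35 + 12 = -23)
(y + C(t(-3)))*(-735) = (-23 + √2*√6)*(-735) = (-23 + 2*√3)*(-735) = 16905 - 1470*√3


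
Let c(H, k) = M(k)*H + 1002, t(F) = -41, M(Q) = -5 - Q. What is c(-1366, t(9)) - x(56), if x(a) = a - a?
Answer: -48174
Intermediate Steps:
c(H, k) = 1002 + H*(-5 - k) (c(H, k) = (-5 - k)*H + 1002 = H*(-5 - k) + 1002 = 1002 + H*(-5 - k))
x(a) = 0
c(-1366, t(9)) - x(56) = (1002 - 1*(-1366)*(5 - 41)) - 1*0 = (1002 - 1*(-1366)*(-36)) + 0 = (1002 - 49176) + 0 = -48174 + 0 = -48174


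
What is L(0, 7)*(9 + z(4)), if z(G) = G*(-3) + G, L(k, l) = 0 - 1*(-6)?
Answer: 6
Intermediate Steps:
L(k, l) = 6 (L(k, l) = 0 + 6 = 6)
z(G) = -2*G (z(G) = -3*G + G = -2*G)
L(0, 7)*(9 + z(4)) = 6*(9 - 2*4) = 6*(9 - 8) = 6*1 = 6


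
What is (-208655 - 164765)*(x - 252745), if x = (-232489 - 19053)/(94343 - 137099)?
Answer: 1008804742409690/10689 ≈ 9.4378e+10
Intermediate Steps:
x = 125771/21378 (x = -251542/(-42756) = -251542*(-1/42756) = 125771/21378 ≈ 5.8832)
(-208655 - 164765)*(x - 252745) = (-208655 - 164765)*(125771/21378 - 252745) = -373420*(-5403056839/21378) = 1008804742409690/10689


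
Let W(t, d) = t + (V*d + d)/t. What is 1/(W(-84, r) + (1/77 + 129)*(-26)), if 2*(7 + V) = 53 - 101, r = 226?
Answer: -77/258537 ≈ -0.00029783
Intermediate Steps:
V = -31 (V = -7 + (53 - 101)/2 = -7 + (1/2)*(-48) = -7 - 24 = -31)
W(t, d) = t - 30*d/t (W(t, d) = t + (-31*d + d)/t = t + (-30*d)/t = t - 30*d/t)
1/(W(-84, r) + (1/77 + 129)*(-26)) = 1/((-84 - 30*226/(-84)) + (1/77 + 129)*(-26)) = 1/((-84 - 30*226*(-1/84)) + (1/77 + 129)*(-26)) = 1/((-84 + 565/7) + (9934/77)*(-26)) = 1/(-23/7 - 258284/77) = 1/(-258537/77) = -77/258537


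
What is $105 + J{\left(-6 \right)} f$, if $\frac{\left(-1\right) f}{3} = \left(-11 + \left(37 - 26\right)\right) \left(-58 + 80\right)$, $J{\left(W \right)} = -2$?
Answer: $105$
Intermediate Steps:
$f = 0$ ($f = - 3 \left(-11 + \left(37 - 26\right)\right) \left(-58 + 80\right) = - 3 \left(-11 + \left(37 - 26\right)\right) 22 = - 3 \left(-11 + 11\right) 22 = - 3 \cdot 0 \cdot 22 = \left(-3\right) 0 = 0$)
$105 + J{\left(-6 \right)} f = 105 - 0 = 105 + 0 = 105$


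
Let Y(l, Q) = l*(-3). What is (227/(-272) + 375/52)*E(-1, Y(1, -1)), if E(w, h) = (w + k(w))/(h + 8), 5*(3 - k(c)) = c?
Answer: 248039/88400 ≈ 2.8059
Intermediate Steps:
k(c) = 3 - c/5
Y(l, Q) = -3*l
E(w, h) = (3 + 4*w/5)/(8 + h) (E(w, h) = (w + (3 - w/5))/(h + 8) = (3 + 4*w/5)/(8 + h))
(227/(-272) + 375/52)*E(-1, Y(1, -1)) = (227/(-272) + 375/52)*((15 + 4*(-1))/(5*(8 - 3*1))) = (227*(-1/272) + 375*(1/52))*((15 - 4)/(5*(8 - 3))) = (-227/272 + 375/52)*((⅕)*11/5) = 22549*((⅕)*(⅕)*11)/3536 = (22549/3536)*(11/25) = 248039/88400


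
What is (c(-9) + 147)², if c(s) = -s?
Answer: 24336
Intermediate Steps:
(c(-9) + 147)² = (-1*(-9) + 147)² = (9 + 147)² = 156² = 24336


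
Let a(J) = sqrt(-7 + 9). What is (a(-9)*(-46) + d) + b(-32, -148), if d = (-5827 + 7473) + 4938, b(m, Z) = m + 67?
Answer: 6619 - 46*sqrt(2) ≈ 6553.9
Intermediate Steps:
a(J) = sqrt(2)
b(m, Z) = 67 + m
d = 6584 (d = 1646 + 4938 = 6584)
(a(-9)*(-46) + d) + b(-32, -148) = (sqrt(2)*(-46) + 6584) + (67 - 32) = (-46*sqrt(2) + 6584) + 35 = (6584 - 46*sqrt(2)) + 35 = 6619 - 46*sqrt(2)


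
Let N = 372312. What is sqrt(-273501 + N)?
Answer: 3*sqrt(10979) ≈ 314.34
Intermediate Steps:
sqrt(-273501 + N) = sqrt(-273501 + 372312) = sqrt(98811) = 3*sqrt(10979)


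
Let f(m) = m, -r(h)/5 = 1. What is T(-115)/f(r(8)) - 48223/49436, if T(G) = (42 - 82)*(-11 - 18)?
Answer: -11517375/49436 ≈ -232.98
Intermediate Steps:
r(h) = -5 (r(h) = -5*1 = -5)
T(G) = 1160 (T(G) = -40*(-29) = 1160)
T(-115)/f(r(8)) - 48223/49436 = 1160/(-5) - 48223/49436 = 1160*(-⅕) - 48223*1/49436 = -232 - 48223/49436 = -11517375/49436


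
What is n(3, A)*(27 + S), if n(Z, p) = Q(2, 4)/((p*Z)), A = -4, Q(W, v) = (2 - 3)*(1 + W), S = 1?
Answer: 7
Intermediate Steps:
Q(W, v) = -1 - W (Q(W, v) = -(1 + W) = -1 - W)
n(Z, p) = -3/(Z*p) (n(Z, p) = (-1 - 1*2)/((p*Z)) = (-1 - 2)/((Z*p)) = -3/(Z*p))
n(3, A)*(27 + S) = (-3/(3*(-4)))*(27 + 1) = -3*1/3*(-1/4)*28 = (1/4)*28 = 7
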